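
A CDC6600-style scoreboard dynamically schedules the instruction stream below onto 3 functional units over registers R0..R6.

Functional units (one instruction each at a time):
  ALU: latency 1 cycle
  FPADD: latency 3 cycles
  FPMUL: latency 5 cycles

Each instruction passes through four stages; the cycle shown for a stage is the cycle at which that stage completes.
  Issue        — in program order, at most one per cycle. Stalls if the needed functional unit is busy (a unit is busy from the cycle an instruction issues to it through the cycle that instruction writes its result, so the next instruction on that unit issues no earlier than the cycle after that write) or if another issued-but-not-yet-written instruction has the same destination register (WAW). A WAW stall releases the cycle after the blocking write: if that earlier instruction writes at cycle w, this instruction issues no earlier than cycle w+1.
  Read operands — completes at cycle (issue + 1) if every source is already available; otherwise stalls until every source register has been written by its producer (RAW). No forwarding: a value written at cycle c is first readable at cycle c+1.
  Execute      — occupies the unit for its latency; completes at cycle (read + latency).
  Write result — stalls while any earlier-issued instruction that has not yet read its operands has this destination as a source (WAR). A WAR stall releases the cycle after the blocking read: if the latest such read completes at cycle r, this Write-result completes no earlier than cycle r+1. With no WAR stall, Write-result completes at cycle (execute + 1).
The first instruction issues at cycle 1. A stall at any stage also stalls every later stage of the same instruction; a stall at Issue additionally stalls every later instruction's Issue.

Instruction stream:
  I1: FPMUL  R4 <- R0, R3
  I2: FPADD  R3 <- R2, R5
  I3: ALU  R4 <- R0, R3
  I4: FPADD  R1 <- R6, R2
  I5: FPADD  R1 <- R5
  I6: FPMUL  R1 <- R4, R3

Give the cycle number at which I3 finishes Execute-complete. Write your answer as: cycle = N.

cycle 1: issue I1 (FPMUL)
cycle 2: I1 read-ops | issue I2 (FPADD)
cycle 3: I2 read-ops
cycle 6: I2 finished on FPADD
cycle 7: I1 finished on FPMUL | I2→R3
cycle 8: I1→R4
cycle 9: issue I3 (ALU)
cycle 10: I3 read-ops | issue I4 (FPADD)
cycle 11: I3 finished on ALU | I4 read-ops
cycle 12: I3→R4
cycle 14: I4 finished on FPADD
cycle 15: I4→R1
cycle 16: issue I5 (FPADD)
cycle 17: I5 read-ops
cycle 20: I5 finished on FPADD
cycle 21: I5→R1
cycle 22: issue I6 (FPMUL)
cycle 23: I6 read-ops
cycle 28: I6 finished on FPMUL
cycle 29: I6→R1

cycle = 11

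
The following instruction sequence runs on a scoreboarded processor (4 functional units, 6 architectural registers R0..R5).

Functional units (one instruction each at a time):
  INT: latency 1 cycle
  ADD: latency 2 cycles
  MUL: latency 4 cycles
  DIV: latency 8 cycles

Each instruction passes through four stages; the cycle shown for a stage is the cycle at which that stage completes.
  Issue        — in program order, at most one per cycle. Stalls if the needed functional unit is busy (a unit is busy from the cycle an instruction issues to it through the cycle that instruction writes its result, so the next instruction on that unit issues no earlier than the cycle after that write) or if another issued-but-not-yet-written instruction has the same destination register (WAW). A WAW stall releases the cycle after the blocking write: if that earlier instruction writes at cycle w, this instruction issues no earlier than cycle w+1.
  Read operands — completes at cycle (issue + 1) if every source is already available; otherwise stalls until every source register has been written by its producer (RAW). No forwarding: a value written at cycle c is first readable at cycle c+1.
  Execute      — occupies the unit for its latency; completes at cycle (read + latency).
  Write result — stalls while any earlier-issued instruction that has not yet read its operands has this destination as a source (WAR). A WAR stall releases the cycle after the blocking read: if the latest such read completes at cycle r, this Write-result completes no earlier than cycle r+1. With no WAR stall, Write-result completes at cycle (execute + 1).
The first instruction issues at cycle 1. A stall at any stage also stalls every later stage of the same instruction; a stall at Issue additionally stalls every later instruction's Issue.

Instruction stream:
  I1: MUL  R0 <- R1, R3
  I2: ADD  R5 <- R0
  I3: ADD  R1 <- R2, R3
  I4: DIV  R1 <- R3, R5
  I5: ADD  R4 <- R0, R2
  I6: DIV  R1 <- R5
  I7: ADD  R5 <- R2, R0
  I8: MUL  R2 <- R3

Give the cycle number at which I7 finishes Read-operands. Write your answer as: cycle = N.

cycle = 30

c1: I1→MUL
c2: I1 RO, I2→ADD
c6: I1 EX
c7: I1 WR R0
c8: I2 RO
c10: I2 EX
c11: I2 WR R5
c12: I3→ADD
c13: I3 RO
c15: I3 EX
c16: I3 WR R1
c17: I4→DIV
c18: I4 RO, I5→ADD
c19: I5 RO
c21: I5 EX
c22: I5 WR R4
c26: I4 EX
c27: I4 WR R1
c28: I6→DIV
c29: I6 RO, I7→ADD
c30: I7 RO, I8→MUL
c31: I8 RO
c32: I7 EX
c33: I7 WR R5
c35: I8 EX
c36: I8 WR R2
c37: I6 EX
c38: I6 WR R1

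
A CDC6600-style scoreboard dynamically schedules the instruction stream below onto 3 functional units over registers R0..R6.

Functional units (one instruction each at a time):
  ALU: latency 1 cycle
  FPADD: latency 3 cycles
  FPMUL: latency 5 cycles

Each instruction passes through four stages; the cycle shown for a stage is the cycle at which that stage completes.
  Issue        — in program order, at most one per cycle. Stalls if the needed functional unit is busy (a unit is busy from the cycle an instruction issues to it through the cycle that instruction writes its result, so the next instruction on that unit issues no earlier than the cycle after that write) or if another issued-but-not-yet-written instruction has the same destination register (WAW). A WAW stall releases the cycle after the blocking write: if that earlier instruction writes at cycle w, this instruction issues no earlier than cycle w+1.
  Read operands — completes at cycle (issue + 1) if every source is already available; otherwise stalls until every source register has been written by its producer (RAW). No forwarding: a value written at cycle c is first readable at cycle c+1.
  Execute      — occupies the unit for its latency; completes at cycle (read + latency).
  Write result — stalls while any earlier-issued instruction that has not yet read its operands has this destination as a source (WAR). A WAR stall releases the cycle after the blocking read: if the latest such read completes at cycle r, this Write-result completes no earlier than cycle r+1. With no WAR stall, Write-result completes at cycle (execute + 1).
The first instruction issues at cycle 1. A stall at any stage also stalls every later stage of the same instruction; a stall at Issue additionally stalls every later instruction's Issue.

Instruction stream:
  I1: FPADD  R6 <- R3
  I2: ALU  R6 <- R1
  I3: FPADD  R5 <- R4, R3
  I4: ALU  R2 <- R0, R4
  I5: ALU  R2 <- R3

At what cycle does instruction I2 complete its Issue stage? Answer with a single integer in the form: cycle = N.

cycle = 7

1) issue 1, read 2, done 5, write 6
2) issue 7, read 8, done 9, write 10  <WAW R6: wait I1 write@6>
3) issue 8, read 9, done 12, write 13
4) issue 11, read 12, done 13, write 14  <struct: ALU busy until I2 writes@10>
5) issue 15, read 16, done 17, write 18  <struct: ALU busy until I4 writes@14>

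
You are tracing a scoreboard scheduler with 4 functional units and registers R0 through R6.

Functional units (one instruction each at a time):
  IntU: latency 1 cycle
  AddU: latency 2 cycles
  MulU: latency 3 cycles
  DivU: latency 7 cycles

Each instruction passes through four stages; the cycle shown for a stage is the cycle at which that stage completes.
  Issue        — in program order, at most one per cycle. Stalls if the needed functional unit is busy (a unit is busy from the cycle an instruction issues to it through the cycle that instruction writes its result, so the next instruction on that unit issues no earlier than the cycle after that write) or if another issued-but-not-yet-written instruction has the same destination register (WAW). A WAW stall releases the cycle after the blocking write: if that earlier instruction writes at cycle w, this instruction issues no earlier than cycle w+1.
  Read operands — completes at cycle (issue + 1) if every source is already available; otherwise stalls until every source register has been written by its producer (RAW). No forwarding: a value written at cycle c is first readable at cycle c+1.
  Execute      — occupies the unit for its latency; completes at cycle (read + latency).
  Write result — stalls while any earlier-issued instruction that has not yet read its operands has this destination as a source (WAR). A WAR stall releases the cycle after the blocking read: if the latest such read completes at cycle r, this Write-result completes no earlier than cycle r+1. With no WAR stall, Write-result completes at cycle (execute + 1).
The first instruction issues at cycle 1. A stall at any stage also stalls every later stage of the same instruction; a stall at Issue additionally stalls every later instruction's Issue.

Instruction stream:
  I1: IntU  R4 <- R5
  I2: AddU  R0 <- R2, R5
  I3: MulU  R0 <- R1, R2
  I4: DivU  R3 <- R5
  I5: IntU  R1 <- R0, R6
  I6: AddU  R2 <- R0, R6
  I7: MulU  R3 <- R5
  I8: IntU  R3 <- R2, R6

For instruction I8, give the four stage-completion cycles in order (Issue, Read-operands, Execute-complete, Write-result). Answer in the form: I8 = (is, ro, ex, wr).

I8 = (24, 25, 26, 27)

cycle 1: I1 issues→IntU
cycle 2: I1 reads · I2 issues→AddU
cycle 3: I1 exec-done · I2 reads
cycle 4: I1 writes R4
cycle 5: I2 exec-done
cycle 6: I2 writes R0
cycle 7: I3 issues→MulU
cycle 8: I3 reads · I4 issues→DivU
cycle 9: I4 reads · I5 issues→IntU
cycle 10: I6 issues→AddU
cycle 11: I3 exec-done
cycle 12: I3 writes R0
cycle 13: I5 reads · I6 reads
cycle 14: I5 exec-done
cycle 15: I5 writes R1 · I6 exec-done
cycle 16: I4 exec-done · I6 writes R2
cycle 17: I4 writes R3
cycle 18: I7 issues→MulU
cycle 19: I7 reads
cycle 22: I7 exec-done
cycle 23: I7 writes R3
cycle 24: I8 issues→IntU
cycle 25: I8 reads
cycle 26: I8 exec-done
cycle 27: I8 writes R3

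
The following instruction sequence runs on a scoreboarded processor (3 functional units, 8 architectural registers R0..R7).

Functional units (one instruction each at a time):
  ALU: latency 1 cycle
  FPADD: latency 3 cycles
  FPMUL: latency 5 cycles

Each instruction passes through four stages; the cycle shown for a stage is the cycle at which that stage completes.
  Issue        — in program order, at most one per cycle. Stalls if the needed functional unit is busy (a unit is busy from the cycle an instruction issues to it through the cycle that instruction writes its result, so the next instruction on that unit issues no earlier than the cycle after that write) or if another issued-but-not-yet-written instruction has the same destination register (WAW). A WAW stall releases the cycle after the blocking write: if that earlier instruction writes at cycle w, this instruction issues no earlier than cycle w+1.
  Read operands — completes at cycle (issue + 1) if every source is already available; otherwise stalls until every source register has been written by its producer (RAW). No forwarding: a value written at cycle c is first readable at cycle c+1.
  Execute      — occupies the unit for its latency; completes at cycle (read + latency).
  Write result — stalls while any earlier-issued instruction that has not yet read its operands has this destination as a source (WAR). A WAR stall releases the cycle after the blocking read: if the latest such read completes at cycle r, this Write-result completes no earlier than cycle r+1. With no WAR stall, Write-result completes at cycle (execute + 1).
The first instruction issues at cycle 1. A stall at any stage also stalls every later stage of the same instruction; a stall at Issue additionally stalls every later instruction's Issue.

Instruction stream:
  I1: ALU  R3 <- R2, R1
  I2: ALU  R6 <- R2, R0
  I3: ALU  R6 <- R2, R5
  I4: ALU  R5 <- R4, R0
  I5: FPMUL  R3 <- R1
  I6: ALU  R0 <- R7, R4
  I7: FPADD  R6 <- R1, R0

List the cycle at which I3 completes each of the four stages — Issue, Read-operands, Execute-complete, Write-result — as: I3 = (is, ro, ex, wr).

cycle 1: I1→ALU
cycle 2: I1 RO
cycle 3: I1 EX
cycle 4: I1 WR R3
cycle 5: I2→ALU
cycle 6: I2 RO
cycle 7: I2 EX
cycle 8: I2 WR R6
cycle 9: I3→ALU
cycle 10: I3 RO
cycle 11: I3 EX
cycle 12: I3 WR R6
cycle 13: I4→ALU
cycle 14: I4 RO; I5→FPMUL
cycle 15: I4 EX; I5 RO
cycle 16: I4 WR R5
cycle 17: I6→ALU
cycle 18: I6 RO; I7→FPADD
cycle 19: I6 EX
cycle 20: I5 EX; I6 WR R0
cycle 21: I5 WR R3; I7 RO
cycle 24: I7 EX
cycle 25: I7 WR R6

I3 = (9, 10, 11, 12)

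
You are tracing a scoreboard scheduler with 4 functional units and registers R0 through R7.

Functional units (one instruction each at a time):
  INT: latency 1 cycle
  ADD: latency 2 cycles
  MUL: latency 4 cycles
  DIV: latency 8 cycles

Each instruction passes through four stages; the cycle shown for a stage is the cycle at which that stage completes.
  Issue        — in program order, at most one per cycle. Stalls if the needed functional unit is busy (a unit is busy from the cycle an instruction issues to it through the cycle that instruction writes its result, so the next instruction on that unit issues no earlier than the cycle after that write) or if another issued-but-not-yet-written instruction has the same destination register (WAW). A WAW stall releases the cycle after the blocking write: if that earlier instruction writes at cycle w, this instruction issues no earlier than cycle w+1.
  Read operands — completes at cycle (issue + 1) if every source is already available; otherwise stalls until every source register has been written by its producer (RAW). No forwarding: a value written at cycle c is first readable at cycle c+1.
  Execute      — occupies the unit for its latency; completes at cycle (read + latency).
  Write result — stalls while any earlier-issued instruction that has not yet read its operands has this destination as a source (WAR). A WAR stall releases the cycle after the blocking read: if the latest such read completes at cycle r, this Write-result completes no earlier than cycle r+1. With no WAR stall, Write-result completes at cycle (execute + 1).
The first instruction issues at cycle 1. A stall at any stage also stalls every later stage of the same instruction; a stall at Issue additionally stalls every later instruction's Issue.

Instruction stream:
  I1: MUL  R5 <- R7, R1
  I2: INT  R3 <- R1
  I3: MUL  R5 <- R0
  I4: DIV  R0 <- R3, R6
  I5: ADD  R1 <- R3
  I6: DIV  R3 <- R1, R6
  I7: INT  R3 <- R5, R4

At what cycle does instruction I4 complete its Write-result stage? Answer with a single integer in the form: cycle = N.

1) issue 1, read 2, done 6, write 7
2) issue 2, read 3, done 4, write 5
3) issue 8, read 9, done 13, write 14  <struct: MUL busy until I1 writes@7>
4) issue 9, read 10, done 18, write 19
5) issue 10, read 11, done 13, write 14
6) issue 20, read 21, done 29, write 30  <struct: DIV busy until I4 writes@19>
7) issue 31, read 32, done 33, write 34  <WAW R3: wait I6 write@30>

cycle = 19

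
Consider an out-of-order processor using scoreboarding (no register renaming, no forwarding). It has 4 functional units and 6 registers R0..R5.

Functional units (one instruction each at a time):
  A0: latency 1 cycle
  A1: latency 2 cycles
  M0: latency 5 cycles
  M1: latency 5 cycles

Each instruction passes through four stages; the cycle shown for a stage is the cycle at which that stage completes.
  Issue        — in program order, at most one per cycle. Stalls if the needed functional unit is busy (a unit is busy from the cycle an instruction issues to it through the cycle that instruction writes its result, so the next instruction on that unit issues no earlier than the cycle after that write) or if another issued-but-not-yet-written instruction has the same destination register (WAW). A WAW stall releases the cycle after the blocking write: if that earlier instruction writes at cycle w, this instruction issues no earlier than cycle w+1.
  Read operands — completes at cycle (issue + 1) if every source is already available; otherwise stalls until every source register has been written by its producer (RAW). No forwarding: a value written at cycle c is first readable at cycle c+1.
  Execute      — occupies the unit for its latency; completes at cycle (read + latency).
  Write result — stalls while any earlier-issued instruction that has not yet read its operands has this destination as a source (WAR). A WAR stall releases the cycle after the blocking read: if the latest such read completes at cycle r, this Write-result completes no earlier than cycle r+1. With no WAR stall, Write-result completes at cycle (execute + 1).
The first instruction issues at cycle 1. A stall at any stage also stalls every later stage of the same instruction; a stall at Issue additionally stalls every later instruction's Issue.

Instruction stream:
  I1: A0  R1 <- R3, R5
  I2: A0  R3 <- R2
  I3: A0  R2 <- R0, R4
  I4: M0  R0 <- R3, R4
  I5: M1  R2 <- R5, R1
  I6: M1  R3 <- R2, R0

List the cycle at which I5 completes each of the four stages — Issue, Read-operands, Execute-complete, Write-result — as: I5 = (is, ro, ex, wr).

  I1 | 1 | 2 | 3 | 4
  I2 | 5 | 6 | 7 | 8   struct: A0 busy until I1 writes@4
  I3 | 9 | 10 | 11 | 12   struct: A0 busy until I2 writes@8
  I4 | 10 | 11 | 16 | 17
  I5 | 13 | 14 | 19 | 20   WAW R2: wait I3 write@12
  I6 | 21 | 22 | 27 | 28   struct: M1 busy until I5 writes@20

I5 = (13, 14, 19, 20)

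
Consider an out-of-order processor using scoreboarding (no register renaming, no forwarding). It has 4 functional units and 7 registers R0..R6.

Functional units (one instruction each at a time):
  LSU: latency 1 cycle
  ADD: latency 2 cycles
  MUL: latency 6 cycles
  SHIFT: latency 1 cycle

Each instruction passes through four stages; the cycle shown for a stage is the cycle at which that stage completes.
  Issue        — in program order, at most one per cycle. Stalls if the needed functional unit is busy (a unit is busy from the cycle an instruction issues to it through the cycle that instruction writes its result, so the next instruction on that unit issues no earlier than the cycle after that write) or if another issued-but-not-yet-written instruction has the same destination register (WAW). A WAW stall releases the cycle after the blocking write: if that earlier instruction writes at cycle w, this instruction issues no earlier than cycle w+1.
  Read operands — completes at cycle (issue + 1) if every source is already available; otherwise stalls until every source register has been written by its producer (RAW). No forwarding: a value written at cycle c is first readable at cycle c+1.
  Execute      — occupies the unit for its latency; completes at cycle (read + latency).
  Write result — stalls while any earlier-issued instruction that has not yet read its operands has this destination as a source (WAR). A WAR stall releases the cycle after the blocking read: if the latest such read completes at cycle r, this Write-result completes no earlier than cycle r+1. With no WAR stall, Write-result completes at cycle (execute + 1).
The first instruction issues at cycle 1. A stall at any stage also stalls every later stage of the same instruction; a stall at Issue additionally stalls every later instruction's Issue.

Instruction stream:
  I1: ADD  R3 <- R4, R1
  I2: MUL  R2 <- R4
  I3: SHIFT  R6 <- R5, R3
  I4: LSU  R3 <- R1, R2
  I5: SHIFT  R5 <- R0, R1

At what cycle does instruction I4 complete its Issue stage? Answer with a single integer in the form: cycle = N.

cycle = 6

1) issue 1, read 2, done 4, write 5
2) issue 2, read 3, done 9, write 10
3) issue 3, read 6, done 7, write 8  <RAW R3: wait I1 write@5>
4) issue 6, read 11, done 12, write 13  <WAW R3: wait I1 write@5 / RAW R2: wait I2 write@10>
5) issue 9, read 10, done 11, write 12  <struct: SHIFT busy until I3 writes@8>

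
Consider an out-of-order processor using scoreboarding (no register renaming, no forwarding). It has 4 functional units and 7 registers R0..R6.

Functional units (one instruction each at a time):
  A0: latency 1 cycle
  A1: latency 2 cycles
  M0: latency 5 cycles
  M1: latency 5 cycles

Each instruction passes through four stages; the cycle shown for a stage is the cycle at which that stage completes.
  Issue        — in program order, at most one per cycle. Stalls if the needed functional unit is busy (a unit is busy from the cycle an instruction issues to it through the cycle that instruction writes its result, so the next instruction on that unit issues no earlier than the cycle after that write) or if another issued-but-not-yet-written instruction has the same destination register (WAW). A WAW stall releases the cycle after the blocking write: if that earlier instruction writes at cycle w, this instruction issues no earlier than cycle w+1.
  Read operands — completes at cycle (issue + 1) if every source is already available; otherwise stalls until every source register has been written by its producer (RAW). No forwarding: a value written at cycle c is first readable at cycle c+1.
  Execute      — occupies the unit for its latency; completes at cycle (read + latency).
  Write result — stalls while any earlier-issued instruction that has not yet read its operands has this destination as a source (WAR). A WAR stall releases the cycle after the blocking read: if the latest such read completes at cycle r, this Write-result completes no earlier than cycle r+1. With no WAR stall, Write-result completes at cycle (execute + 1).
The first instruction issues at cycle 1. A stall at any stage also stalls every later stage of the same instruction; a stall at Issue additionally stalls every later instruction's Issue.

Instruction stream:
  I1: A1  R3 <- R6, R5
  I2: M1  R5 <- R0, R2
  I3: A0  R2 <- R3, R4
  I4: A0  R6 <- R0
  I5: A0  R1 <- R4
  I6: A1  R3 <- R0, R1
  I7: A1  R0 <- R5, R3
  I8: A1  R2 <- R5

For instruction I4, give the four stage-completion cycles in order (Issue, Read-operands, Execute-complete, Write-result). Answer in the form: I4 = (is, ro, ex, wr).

I4 = (9, 10, 11, 12)

[I1] 1/2/4/5
[I2] 2/3/8/9
[I3] 3/6/7/8  (RAW R3: wait I1 write@5)
[I4] 9/10/11/12  (struct: A0 busy until I3 writes@8)
[I5] 13/14/15/16  (struct: A0 busy until I4 writes@12)
[I6] 14/17/19/20  (RAW R1: wait I5 write@16)
[I7] 21/22/24/25  (struct: A1 busy until I6 writes@20)
[I8] 26/27/29/30  (struct: A1 busy until I7 writes@25)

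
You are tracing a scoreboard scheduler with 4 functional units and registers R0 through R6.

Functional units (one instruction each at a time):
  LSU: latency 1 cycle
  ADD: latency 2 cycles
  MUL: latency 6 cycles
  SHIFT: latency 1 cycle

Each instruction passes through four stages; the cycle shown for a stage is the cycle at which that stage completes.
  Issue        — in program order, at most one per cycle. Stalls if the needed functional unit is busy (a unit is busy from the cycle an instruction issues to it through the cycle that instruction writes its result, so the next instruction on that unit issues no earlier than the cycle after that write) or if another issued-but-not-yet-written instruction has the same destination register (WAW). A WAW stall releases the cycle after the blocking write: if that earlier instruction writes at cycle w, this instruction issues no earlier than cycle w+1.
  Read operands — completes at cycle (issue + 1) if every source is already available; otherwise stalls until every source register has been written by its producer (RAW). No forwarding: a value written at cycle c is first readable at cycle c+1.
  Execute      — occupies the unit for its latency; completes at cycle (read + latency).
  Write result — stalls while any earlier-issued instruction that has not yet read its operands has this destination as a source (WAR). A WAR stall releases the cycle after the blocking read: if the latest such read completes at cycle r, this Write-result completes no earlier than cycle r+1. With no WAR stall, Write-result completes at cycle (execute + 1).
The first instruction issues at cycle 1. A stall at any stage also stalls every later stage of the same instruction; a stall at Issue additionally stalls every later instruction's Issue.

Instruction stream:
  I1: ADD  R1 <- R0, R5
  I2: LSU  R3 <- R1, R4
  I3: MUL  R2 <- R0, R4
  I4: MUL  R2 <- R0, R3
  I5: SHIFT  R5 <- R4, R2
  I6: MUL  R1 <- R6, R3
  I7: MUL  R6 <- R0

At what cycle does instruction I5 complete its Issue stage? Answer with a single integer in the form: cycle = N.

I1  is:1  ro:2  ex:4  wr:5
I2  is:2  ro:6  ex:7  wr:8  — RAW R1: wait I1 write@5
I3  is:3  ro:4  ex:10  wr:11
I4  is:12  ro:13  ex:19  wr:20  — struct: MUL busy until I3 writes@11
I5  is:13  ro:21  ex:22  wr:23  — RAW R2: wait I4 write@20
I6  is:21  ro:22  ex:28  wr:29  — struct: MUL busy until I4 writes@20
I7  is:30  ro:31  ex:37  wr:38  — struct: MUL busy until I6 writes@29

cycle = 13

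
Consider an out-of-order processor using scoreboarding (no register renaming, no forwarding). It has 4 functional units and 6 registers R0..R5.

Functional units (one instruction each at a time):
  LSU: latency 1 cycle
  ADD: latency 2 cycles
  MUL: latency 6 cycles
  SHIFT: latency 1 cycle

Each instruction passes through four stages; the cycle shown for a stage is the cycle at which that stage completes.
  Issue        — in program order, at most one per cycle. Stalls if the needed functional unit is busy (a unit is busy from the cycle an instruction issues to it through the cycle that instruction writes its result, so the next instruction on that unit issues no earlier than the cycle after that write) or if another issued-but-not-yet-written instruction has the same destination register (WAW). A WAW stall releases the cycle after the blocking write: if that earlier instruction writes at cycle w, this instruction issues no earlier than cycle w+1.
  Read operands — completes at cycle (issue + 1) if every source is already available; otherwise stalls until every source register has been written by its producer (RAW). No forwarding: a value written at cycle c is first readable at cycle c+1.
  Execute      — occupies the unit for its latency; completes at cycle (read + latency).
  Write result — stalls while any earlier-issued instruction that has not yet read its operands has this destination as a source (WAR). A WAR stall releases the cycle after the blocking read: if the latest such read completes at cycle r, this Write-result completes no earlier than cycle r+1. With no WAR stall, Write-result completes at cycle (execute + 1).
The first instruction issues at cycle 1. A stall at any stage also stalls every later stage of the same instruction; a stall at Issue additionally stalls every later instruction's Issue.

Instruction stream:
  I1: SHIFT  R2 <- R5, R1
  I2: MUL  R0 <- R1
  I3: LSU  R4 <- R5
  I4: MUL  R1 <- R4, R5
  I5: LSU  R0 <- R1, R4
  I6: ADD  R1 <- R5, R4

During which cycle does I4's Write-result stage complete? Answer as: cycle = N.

cycle = 19

I1  is:1  ro:2  ex:3  wr:4
I2  is:2  ro:3  ex:9  wr:10
I3  is:3  ro:4  ex:5  wr:6
I4  is:11  ro:12  ex:18  wr:19  — struct: MUL busy until I2 writes@10
I5  is:12  ro:20  ex:21  wr:22  — RAW R1: wait I4 write@19
I6  is:20  ro:21  ex:23  wr:24  — WAW R1: wait I4 write@19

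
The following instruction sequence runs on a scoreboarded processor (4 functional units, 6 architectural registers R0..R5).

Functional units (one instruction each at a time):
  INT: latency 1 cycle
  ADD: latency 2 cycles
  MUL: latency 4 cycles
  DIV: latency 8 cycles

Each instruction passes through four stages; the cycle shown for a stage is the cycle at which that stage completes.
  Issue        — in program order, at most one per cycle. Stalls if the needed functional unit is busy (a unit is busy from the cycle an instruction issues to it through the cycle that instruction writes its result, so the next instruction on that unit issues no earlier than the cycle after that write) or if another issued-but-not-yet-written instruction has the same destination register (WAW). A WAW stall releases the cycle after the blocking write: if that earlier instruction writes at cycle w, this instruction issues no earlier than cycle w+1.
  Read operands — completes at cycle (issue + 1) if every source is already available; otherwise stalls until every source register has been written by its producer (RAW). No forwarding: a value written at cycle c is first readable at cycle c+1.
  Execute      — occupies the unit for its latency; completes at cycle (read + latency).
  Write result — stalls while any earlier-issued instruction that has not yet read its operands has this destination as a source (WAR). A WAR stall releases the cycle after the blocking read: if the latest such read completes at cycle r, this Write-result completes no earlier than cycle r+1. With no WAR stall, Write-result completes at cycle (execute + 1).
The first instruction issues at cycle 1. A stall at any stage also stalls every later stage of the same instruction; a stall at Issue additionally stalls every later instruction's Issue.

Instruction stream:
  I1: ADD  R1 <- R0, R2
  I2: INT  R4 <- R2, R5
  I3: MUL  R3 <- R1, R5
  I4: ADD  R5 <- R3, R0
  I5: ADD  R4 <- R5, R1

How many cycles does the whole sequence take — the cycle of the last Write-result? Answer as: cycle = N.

t=1  I1 issues→ADD
t=2  I1 reads · I2 issues→INT
t=3  I2 reads · I3 issues→MUL
t=4  I1 exec-done · I2 exec-done
t=5  I1 writes R1 · I2 writes R4
t=6  I3 reads · I4 issues→ADD
t=10  I3 exec-done
t=11  I3 writes R3
t=12  I4 reads
t=14  I4 exec-done
t=15  I4 writes R5
t=16  I5 issues→ADD
t=17  I5 reads
t=19  I5 exec-done
t=20  I5 writes R4

cycle = 20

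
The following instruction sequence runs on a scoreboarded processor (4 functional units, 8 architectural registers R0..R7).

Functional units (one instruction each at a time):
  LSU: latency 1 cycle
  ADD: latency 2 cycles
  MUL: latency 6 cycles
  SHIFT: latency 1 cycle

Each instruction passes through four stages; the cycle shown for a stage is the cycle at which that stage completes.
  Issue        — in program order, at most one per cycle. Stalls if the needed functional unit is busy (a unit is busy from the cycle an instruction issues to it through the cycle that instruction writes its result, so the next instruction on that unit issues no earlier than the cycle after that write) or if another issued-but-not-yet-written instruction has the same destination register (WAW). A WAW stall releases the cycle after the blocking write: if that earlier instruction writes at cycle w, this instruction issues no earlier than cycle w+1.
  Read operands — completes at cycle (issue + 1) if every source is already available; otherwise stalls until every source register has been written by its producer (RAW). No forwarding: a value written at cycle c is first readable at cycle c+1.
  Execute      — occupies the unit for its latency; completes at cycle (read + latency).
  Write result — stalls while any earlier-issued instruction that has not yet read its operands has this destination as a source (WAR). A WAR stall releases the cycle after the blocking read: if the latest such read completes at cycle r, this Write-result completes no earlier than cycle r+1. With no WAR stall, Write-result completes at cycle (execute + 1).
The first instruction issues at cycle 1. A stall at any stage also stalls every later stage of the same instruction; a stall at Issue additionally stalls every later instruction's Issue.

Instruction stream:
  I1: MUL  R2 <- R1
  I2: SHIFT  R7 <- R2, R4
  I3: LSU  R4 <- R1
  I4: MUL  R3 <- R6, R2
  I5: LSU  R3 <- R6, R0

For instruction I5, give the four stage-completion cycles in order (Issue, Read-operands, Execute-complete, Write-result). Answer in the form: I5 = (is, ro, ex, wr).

I5 = (19, 20, 21, 22)

I1  is:1  ro:2  ex:8  wr:9
I2  is:2  ro:10  ex:11  wr:12  — RAW R2: wait I1 write@9
I3  is:3  ro:4  ex:5  wr:11  — WAR R4: wait I2 read@10
I4  is:10  ro:11  ex:17  wr:18  — struct: MUL busy until I1 writes@9
I5  is:19  ro:20  ex:21  wr:22  — WAW R3: wait I4 write@18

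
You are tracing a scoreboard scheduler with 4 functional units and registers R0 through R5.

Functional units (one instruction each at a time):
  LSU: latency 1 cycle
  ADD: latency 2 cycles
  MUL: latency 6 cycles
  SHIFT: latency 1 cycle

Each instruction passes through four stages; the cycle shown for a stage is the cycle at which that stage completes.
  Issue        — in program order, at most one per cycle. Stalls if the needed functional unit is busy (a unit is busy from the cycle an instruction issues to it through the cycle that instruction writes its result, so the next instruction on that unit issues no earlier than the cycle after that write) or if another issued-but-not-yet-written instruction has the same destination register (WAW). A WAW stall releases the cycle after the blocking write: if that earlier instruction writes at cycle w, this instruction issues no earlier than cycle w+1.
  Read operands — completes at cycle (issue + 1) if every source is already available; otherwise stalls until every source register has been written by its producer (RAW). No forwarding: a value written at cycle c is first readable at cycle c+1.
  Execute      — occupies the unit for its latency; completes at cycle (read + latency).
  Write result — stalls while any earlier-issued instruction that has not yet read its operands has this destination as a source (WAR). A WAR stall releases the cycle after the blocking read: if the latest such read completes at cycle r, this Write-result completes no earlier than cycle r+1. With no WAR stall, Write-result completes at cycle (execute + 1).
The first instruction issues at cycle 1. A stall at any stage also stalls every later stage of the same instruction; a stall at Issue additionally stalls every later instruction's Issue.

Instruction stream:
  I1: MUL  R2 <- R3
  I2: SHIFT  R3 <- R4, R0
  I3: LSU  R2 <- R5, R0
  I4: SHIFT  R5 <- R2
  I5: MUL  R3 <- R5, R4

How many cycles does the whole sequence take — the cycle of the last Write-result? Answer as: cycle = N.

cycle 1: I1 issues→MUL
cycle 2: I1 reads · I2 issues→SHIFT
cycle 3: I2 reads
cycle 4: I2 exec-done
cycle 5: I2 writes R3
cycle 8: I1 exec-done
cycle 9: I1 writes R2
cycle 10: I3 issues→LSU
cycle 11: I3 reads · I4 issues→SHIFT
cycle 12: I3 exec-done · I5 issues→MUL
cycle 13: I3 writes R2
cycle 14: I4 reads
cycle 15: I4 exec-done
cycle 16: I4 writes R5
cycle 17: I5 reads
cycle 23: I5 exec-done
cycle 24: I5 writes R3

cycle = 24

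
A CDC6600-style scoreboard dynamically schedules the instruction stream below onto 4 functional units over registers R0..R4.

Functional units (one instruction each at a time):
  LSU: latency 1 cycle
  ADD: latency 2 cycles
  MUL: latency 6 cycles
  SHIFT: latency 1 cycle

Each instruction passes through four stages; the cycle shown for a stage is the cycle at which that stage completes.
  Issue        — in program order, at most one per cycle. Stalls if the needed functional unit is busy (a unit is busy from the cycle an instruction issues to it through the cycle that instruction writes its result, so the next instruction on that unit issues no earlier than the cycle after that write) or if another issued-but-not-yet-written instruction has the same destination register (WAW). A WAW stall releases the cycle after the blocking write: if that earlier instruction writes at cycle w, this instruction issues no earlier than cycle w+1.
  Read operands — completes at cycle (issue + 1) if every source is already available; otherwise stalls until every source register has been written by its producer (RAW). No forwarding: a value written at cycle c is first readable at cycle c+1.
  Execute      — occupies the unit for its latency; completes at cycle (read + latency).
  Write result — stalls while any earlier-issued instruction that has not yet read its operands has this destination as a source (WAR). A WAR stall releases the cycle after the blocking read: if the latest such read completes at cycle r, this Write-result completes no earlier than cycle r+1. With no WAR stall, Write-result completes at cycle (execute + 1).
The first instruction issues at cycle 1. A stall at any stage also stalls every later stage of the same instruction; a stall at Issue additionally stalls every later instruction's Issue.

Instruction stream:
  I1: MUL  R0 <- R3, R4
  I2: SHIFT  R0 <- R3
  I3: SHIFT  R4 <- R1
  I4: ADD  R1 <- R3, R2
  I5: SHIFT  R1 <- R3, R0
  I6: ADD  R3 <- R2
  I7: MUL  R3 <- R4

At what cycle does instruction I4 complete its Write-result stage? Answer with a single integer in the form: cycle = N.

c1: issue I1 (MUL)
c2: I1 read-ops
c8: I1 finished on MUL
c9: I1→R0
c10: issue I2 (SHIFT)
c11: I2 read-ops
c12: I2 finished on SHIFT
c13: I2→R0
c14: issue I3 (SHIFT)
c15: I3 read-ops; issue I4 (ADD)
c16: I3 finished on SHIFT; I4 read-ops
c17: I3→R4
c18: I4 finished on ADD
c19: I4→R1
c20: issue I5 (SHIFT)
c21: I5 read-ops; issue I6 (ADD)
c22: I5 finished on SHIFT; I6 read-ops
c23: I5→R1
c24: I6 finished on ADD
c25: I6→R3
c26: issue I7 (MUL)
c27: I7 read-ops
c33: I7 finished on MUL
c34: I7→R3

cycle = 19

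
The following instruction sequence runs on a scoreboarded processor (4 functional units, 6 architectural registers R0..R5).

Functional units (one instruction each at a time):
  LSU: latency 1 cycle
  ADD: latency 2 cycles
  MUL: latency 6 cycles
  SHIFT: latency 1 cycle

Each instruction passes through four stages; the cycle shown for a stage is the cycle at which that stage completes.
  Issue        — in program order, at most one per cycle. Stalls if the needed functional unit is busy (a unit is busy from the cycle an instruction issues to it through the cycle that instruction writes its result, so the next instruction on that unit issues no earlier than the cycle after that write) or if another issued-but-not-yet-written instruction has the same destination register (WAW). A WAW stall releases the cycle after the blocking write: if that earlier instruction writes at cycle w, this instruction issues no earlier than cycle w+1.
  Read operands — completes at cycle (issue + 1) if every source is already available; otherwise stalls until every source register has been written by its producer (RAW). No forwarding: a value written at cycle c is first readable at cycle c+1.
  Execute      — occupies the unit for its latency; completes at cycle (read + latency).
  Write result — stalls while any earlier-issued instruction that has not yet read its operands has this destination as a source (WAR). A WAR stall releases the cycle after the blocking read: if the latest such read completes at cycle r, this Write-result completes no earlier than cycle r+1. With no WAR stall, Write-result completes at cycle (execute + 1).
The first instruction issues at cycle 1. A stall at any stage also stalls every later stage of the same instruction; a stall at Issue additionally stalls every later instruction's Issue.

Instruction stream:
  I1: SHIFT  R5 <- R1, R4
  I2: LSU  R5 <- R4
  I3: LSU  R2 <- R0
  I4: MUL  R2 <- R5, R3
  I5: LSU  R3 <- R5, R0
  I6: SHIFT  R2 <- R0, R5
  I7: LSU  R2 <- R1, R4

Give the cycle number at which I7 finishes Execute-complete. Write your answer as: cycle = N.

  I1 | 1 | 2 | 3 | 4
  I2 | 5 | 6 | 7 | 8   WAW R5: wait I1 write@4
  I3 | 9 | 10 | 11 | 12   struct: LSU busy until I2 writes@8
  I4 | 13 | 14 | 20 | 21   WAW R2: wait I3 write@12
  I5 | 14 | 15 | 16 | 17
  I6 | 22 | 23 | 24 | 25   WAW R2: wait I4 write@21
  I7 | 26 | 27 | 28 | 29   WAW R2: wait I6 write@25

cycle = 28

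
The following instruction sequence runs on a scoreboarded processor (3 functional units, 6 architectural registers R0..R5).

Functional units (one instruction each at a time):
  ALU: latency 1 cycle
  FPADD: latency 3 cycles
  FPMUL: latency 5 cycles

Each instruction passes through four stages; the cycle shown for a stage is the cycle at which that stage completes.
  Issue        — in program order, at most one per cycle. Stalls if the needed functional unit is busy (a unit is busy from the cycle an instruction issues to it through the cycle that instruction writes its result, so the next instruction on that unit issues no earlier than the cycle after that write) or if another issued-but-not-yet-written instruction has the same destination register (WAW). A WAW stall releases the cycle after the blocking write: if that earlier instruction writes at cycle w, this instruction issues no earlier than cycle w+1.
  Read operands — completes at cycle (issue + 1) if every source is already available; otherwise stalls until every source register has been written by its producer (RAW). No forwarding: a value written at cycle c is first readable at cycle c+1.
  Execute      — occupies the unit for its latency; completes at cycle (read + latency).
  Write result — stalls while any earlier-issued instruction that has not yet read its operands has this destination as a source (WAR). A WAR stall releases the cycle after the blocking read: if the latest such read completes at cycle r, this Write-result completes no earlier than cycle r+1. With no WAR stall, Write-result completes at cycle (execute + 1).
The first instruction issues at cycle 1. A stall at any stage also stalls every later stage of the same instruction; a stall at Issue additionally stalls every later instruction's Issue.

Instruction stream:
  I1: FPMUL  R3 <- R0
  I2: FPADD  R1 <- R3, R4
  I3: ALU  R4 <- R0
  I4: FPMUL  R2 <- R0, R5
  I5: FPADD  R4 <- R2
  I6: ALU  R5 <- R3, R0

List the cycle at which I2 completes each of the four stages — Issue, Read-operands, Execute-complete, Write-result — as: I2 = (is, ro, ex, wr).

I2 = (2, 9, 12, 13)

I1 -> (1, 2, 7, 8)
I2 -> (2, 9, 12, 13)  // RAW R3: wait I1 write@8
I3 -> (3, 4, 5, 10)  // WAR R4: wait I2 read@9
I4 -> (9, 10, 15, 16)  // struct: FPMUL busy until I1 writes@8
I5 -> (14, 17, 20, 21)  // struct: FPADD busy until I2 writes@13, RAW R2: wait I4 write@16
I6 -> (15, 16, 17, 18)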